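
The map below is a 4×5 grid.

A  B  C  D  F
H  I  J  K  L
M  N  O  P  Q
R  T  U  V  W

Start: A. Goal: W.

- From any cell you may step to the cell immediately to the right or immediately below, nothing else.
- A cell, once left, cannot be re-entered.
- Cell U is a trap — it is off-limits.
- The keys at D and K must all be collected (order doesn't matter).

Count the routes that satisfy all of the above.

3

A right/down-only route from A to W makes exactly 3 down-moves and 4 right-moves in some order.
With no other constraints that would be C(7,3) = 35 routes.
A monotone route can only reach the required cells in the order D, K, so split there and multiply the segment counts (each segment already excludes blocked cells): A→D: 1; D→K: 1; K→W: 3; product = 3.
That gives 3 routes.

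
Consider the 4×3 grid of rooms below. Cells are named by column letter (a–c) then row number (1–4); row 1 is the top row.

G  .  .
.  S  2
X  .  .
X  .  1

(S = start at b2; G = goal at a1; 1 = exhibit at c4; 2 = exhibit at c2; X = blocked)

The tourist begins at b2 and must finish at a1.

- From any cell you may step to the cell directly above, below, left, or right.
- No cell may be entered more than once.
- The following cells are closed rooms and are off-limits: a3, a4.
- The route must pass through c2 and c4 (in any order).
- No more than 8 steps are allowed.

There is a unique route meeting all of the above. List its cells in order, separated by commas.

The budget equals the shortest possible length, so every move has to be on a shortest route through the required cells.
Route from b2: 2× down (reaching b4), right to c4, 3× up (reaching c1), 2× left (reaching a1) — 8 moves in all.
Check: all required cells visited; 8 ≤ 8 moves.

b2, b3, b4, c4, c3, c2, c1, b1, a1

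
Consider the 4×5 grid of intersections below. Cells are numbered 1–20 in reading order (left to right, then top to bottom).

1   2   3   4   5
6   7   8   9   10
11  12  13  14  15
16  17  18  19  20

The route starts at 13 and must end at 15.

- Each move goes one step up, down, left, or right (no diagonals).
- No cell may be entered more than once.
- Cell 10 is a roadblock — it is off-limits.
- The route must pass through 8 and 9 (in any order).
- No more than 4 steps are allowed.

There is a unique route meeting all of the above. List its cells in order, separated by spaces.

13 8 9 14 15

The budget equals the shortest possible length, so every move has to be on a shortest route through the required cells.
Route from 13: up to 8, right to 9, down to 14, right to 15 — 4 moves in all.
Check: all required cells visited; 4 ≤ 4 moves.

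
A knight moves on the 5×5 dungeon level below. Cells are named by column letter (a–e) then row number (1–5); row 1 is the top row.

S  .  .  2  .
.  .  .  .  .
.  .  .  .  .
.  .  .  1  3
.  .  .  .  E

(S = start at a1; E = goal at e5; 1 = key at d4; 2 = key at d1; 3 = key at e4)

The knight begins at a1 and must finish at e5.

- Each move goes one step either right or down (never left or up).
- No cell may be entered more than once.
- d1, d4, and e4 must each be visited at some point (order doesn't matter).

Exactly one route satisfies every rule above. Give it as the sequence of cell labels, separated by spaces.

Moves only go right or down, so the column and row indices never decrease.
Route from a1: right 3 to d1, down 3 to d4, right 1 to e4, down 1 to e5 — 8 moves in all.
Check: all required cells visited.

a1 b1 c1 d1 d2 d3 d4 e4 e5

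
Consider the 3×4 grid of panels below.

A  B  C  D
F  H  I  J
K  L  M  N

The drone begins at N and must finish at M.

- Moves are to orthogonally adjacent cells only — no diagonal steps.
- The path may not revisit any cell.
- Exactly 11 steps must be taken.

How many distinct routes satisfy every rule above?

2

Need simple routes of exactly 11 moves from N to M (Manhattan distance 1, so 5 moves are spent on a detour and 5 undoing it).
Enumerating: N J D C I H B A F K L M | N J D C B A F K L H I M.
That gives 2 routes.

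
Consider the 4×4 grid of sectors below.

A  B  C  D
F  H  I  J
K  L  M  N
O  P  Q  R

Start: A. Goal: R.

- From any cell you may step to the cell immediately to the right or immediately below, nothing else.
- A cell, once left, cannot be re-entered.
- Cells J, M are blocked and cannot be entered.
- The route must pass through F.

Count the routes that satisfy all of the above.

3

A right/down-only route from A to R makes exactly 3 down-moves and 3 right-moves in some order.
With no other constraints that would be C(6,3) = 20 routes.
Split at F and multiply the segment counts (each segment already excludes blocked cells): A→F: 1; F→R: 3; product = 3.
That gives 3 routes.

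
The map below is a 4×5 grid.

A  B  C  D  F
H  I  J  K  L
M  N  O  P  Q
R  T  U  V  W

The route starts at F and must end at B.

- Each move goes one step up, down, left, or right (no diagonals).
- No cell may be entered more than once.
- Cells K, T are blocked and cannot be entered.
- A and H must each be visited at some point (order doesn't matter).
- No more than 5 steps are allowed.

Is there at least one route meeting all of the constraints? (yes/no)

Even ignoring the no-revisit rule, getting from F to B, taking the cheapest ordering F → H → A → B needs at least 5 + 1 + 1 = 7 moves (Manhattan distance per leg), which exceeds the 5-move limit.

no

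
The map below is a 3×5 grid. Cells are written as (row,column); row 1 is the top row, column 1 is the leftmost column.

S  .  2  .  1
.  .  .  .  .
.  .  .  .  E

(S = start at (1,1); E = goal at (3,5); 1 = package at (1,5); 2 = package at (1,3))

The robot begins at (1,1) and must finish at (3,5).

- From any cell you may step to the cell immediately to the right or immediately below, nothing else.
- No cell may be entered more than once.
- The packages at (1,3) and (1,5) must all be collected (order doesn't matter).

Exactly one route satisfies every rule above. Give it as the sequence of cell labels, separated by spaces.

(1,1) (1,2) (1,3) (1,4) (1,5) (2,5) (3,5)

Moves only go right or down, so the column and row indices never decrease.
Route from (1,1): 4× right (reaching (1,5)), 2× down (reaching (3,5)) — 6 moves in all.
Check: all required cells visited.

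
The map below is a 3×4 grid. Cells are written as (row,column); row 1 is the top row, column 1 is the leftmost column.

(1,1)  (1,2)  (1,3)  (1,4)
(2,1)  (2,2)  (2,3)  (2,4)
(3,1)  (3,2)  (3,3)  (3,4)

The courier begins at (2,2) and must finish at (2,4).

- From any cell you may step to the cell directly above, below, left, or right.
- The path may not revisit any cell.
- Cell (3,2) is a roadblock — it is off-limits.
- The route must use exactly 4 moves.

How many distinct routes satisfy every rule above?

Need simple routes of exactly 4 moves from (2,2) to (2,4) (Manhattan distance 2, so 1 moves are spent on a detour and 1 undoing it).
Enumerating: (2,2) (1,2) (1,3) (2,3) (2,4) | (2,2) (1,2) (1,3) (1,4) (2,4) | (2,2) (2,3) (1,3) (1,4) (2,4) | (2,2) (2,3) (3,3) (3,4) (2,4).
That gives 4 routes.

4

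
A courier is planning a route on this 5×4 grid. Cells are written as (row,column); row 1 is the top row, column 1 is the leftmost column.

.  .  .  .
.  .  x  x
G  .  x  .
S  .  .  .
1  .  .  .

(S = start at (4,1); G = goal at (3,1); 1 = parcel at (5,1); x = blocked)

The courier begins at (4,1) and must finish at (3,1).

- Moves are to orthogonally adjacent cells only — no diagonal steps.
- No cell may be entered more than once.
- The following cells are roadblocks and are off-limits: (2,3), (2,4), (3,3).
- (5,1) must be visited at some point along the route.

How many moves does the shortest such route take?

5

Any route passes through (5,1) somewhere between (4,1) and (3,1). Summing Manhattan distances along the two legs ((4,1) → (5,1) → (3,1)) gives a lower bound of 1 + 2 = 3 moves.
The shortest route satisfying every rule uses 5 moves: (4,1) → (5,1) → (5,2) → (4,2) → (3,2) → (3,1).
The no-revisit rule (legs can't share cells) pushes the minimum above the 3-move bound; an exhaustive check rules out every length from 3 to 4, leaving 5 as the minimum.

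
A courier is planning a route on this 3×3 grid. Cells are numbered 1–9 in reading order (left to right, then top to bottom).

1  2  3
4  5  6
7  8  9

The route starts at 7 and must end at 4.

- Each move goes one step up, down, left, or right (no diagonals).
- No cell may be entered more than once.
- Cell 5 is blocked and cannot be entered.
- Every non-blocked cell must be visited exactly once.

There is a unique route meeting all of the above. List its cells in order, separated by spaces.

7 8 9 6 3 2 1 4

Need to visit all 8 open cells exactly once, starting at 7 and ending at 4.
Cell 8 has only two open neighbours (7 and 9), so the path must pass straight through it: one of those is the cell it's entered from and the other is where it exits.
Route from 7: right 2 to 9, up 2 to 3, left 2 to 1, down 1 to 4 — 7 moves in all.
Check: all 8 open cells covered.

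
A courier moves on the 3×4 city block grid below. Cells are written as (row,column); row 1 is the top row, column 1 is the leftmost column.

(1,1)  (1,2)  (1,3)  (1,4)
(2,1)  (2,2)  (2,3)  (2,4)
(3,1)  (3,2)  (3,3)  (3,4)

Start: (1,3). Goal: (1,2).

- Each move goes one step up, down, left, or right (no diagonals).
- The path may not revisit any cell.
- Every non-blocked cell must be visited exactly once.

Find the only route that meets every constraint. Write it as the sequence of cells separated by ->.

Need to visit all 12 open cells exactly once, starting at (1,3) and ending at (1,2).
Cell (3,1) has only two open neighbours ((2,1) and (3,2)), so the path must pass straight through it: one of those is the cell it's entered from and the other is where it exits.
Route from (1,3): right 1 to (1,4), down 2 to (3,4), left 1 to (3,3), up 1 to (2,3), left 1 to (2,2), down 1 to (3,2), left 1 to (3,1), up 2 to (1,1), right 1 to (1,2) — 11 moves in all.
Check: all 12 open cells covered.

(1,3) -> (1,4) -> (2,4) -> (3,4) -> (3,3) -> (2,3) -> (2,2) -> (3,2) -> (3,1) -> (2,1) -> (1,1) -> (1,2)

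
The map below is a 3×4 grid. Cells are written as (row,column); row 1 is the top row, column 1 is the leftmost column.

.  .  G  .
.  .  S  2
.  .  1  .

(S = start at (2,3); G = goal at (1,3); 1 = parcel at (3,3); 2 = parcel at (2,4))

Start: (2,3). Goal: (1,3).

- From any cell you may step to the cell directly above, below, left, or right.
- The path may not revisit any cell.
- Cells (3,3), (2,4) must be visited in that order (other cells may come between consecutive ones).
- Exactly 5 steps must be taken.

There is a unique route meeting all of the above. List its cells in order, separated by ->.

The waypoints must appear in the order (3,3), (2,4), with no cell reused.
Route from (2,3): down to (3,3), right to (3,4), 2× up (reaching (1,4)), left to (1,3) — 5 moves in all.
Check: order respected (1 at step 1, 2 at step 3); 5 moves as required.

(2,3) -> (3,3) -> (3,4) -> (2,4) -> (1,4) -> (1,3)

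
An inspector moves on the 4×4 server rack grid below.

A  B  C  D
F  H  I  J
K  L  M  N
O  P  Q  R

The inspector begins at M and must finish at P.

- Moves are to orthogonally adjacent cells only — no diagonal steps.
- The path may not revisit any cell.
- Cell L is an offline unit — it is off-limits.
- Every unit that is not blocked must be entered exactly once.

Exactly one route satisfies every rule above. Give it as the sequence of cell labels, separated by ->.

Need to visit all 15 open cells exactly once, starting at M and ending at P.
Cell O has only two open neighbours (K and P), so the path must pass straight through it: one of those is the cell it's entered from and the other is where it exits.
Route from M: down to Q, right to R, 3× up (reaching D), left to C, down to I, left to H, up to B, left to A, 3× down (reaching O), right to P — 14 moves in all.
Check: all 15 open cells covered.

M -> Q -> R -> N -> J -> D -> C -> I -> H -> B -> A -> F -> K -> O -> P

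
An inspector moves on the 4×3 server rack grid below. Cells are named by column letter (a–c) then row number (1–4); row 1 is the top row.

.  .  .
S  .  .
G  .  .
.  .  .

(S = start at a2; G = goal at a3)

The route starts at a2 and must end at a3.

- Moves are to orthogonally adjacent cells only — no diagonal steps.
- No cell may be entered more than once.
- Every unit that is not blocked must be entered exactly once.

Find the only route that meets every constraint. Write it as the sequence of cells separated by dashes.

Need to visit all 12 open cells exactly once, starting at a2 and ending at a3.
Cell a1 has only two open neighbours (a2 and b1), so the path must pass straight through it: one of those is the cell it's entered from and the other is where it exits.
Route from a2: up to a1, 2× right (reaching c1), down to c2, left to b2, down to b3, right to c3, down to c4, 2× left (reaching a4), up to a3 — 11 moves in all.
Check: all 12 open cells covered.

a2 - a1 - b1 - c1 - c2 - b2 - b3 - c3 - c4 - b4 - a4 - a3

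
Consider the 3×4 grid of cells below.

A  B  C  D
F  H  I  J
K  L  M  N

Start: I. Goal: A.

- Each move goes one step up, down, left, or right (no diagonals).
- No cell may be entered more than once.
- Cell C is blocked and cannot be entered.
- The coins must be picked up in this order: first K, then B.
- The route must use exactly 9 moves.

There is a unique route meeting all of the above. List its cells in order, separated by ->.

The waypoints must appear in the order K, B, with no cell reused.
Route from I: right 1 to J, down 1 to N, left 3 to K, up 1 to F, right 1 to H, up 1 to B, left 1 to A — 9 moves in all.
Check: order respected (K at step 5, B at step 8); 9 moves as required.

I -> J -> N -> M -> L -> K -> F -> H -> B -> A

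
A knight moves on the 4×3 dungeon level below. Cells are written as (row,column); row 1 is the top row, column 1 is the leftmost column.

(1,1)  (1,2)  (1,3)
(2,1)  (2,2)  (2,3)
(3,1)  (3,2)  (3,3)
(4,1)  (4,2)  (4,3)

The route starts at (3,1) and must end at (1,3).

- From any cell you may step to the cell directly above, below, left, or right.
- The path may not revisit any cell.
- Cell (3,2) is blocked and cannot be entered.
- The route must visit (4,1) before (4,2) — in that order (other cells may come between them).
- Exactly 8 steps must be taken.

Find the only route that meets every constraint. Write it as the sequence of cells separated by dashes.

(3,1) - (4,1) - (4,2) - (4,3) - (3,3) - (2,3) - (2,2) - (1,2) - (1,3)

The waypoints must appear in the order (4,1), (4,2), with no cell reused.
Route from (3,1): down to (4,1), 2× right (reaching (4,3)), 2× up (reaching (2,3)), left to (2,2), up to (1,2), right to (1,3) — 8 moves in all.
Check: order respected ((4,1) at step 1, (4,2) at step 2); 8 moves as required.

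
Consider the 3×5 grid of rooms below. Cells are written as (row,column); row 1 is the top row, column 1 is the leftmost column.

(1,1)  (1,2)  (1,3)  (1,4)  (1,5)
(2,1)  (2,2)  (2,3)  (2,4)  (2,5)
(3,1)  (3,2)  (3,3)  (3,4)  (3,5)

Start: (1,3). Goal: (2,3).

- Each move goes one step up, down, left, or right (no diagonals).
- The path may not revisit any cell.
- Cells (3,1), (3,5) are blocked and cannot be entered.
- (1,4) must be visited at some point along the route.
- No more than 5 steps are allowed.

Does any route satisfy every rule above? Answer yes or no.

One route that works: (1,3) → (1,4) → (2,4) → (2,3).

yes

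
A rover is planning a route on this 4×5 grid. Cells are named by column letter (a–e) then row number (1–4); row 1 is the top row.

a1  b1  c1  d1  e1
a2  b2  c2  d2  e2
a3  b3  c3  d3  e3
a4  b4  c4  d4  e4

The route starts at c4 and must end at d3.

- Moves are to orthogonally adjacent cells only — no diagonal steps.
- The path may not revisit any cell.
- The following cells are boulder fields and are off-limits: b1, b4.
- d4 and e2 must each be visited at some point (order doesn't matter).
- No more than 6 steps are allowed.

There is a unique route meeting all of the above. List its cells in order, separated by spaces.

c4 d4 e4 e3 e2 d2 d3

The budget equals the shortest possible length, so every move has to be on a shortest route through the required cells.
Route from c4: right 2 to e4, up 2 to e2, left 1 to d2, down 1 to d3 — 6 moves in all.
Check: all required cells visited; 6 ≤ 6 moves.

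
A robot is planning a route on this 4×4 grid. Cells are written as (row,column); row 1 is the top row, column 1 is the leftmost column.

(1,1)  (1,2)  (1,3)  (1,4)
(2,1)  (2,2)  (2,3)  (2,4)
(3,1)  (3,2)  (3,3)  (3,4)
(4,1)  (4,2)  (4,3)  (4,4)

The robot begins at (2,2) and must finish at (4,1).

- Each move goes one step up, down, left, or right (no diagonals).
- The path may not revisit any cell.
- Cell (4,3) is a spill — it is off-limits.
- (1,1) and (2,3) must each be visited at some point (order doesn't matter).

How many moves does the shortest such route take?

Any route passes through (1,1) and (2,3) in some order between (2,2) and (4,1). Summing Manhattan distances along each leg and taking the cheapest ordering ((2,2) → (2,3) → (1,1) → (4,1)) gives a lower bound of 1 + 3 + 3 = 7 moves.
A route of 7 moves achieves this: (2,2) → (2,3) → (1,3) → (1,2) → (1,1) → (2,1) → (3,1) → (4,1).
Since 7 matches the lower bound, it is optimal.

7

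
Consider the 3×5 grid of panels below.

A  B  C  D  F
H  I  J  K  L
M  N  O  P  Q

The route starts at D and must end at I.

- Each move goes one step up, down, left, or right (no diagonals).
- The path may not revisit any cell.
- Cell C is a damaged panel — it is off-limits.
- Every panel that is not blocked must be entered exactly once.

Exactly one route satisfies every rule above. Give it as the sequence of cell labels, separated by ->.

D -> F -> L -> Q -> P -> K -> J -> O -> N -> M -> H -> A -> B -> I

Need to visit all 14 open cells exactly once, starting at D and ending at I.
Route from D: right 1 to F, down 2 to Q, left 1 to P, up 1 to K, left 1 to J, down 1 to O, left 2 to M, up 2 to A, right 1 to B, down 1 to I — 13 moves in all.
Check: all 14 open cells covered.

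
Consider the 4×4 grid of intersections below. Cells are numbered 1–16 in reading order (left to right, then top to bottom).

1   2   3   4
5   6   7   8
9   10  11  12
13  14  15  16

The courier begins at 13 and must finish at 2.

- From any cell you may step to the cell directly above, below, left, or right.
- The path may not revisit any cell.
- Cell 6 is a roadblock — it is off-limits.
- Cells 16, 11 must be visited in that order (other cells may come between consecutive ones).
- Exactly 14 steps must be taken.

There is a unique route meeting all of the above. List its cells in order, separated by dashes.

The waypoints must appear in the order 16, 11, with no cell reused.
Route from 13: right 3 to 16, up 3 to 4, left 1 to 3, down 2 to 11, left 2 to 9, up 2 to 1, right 1 to 2 — 14 moves in all.
Check: order respected (16 at step 3, 11 at step 9); 14 moves as required.

13 - 14 - 15 - 16 - 12 - 8 - 4 - 3 - 7 - 11 - 10 - 9 - 5 - 1 - 2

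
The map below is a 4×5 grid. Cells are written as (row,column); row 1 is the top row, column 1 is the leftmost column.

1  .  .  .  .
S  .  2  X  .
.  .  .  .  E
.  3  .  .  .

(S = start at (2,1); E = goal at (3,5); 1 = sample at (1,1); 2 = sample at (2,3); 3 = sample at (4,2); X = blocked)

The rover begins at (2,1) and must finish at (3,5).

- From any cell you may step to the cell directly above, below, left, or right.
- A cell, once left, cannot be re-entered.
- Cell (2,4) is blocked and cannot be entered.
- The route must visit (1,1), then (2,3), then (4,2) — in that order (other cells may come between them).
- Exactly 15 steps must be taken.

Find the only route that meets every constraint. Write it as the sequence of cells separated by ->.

(2,1) -> (1,1) -> (1,2) -> (1,3) -> (2,3) -> (2,2) -> (3,2) -> (3,1) -> (4,1) -> (4,2) -> (4,3) -> (3,3) -> (3,4) -> (4,4) -> (4,5) -> (3,5)

The waypoints must appear in the order (1,1), (2,3), (4,2), with no cell reused.
Route from (2,1): up to (1,1), 2× right (reaching (1,3)), down to (2,3), left to (2,2), down to (3,2), left to (3,1), down to (4,1), 2× right (reaching (4,3)), up to (3,3), right to (3,4), down to (4,4), right to (4,5), up to (3,5) — 15 moves in all.
Check: order respected (1 at step 1, 2 at step 4, 3 at step 9); 15 moves as required.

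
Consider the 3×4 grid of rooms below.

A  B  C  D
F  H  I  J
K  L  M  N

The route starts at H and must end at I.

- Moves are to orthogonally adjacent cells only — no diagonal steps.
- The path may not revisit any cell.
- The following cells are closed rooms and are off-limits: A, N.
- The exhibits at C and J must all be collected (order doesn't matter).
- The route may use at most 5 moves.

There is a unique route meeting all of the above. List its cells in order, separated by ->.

The budget equals the shortest possible length, so every move has to be on a shortest route through the required cells.
Route from H: up to B, 2× right (reaching D), down to J, left to I — 5 moves in all.
Check: all required cells visited; 5 ≤ 5 moves.

H -> B -> C -> D -> J -> I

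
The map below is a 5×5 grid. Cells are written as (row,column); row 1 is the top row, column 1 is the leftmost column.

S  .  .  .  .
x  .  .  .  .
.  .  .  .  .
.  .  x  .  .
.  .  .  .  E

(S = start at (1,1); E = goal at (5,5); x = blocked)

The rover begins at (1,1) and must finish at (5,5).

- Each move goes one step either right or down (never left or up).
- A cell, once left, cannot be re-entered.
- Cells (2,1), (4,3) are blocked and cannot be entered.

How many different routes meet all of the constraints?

A right/down-only route from (1,1) to (5,5) makes exactly 4 down-moves and 4 right-moves in some order.
With no other constraints that would be C(8,4) = 70 routes.
Subtract routes through each blocked cell (inclusion–exclusion for overlaps): − through (2,1): 35 − through (4,3): 30 + through (2,1)&(4,3): 18 → 23.
That gives 23 routes.

23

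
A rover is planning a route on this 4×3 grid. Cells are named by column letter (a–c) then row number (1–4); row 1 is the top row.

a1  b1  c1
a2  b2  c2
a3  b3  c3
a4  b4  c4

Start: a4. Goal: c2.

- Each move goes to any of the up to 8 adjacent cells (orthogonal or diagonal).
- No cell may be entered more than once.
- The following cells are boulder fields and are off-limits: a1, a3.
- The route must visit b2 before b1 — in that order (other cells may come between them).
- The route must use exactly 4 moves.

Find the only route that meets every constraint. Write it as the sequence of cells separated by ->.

The waypoints must appear in the order b2, b1, with no cell reused.
Route from a4: up-right to b3, 2× up (reaching b1), down-right to c2 — 4 moves in all.
Check: order respected (b2 at step 2, b1 at step 3); 4 moves as required.

a4 -> b3 -> b2 -> b1 -> c2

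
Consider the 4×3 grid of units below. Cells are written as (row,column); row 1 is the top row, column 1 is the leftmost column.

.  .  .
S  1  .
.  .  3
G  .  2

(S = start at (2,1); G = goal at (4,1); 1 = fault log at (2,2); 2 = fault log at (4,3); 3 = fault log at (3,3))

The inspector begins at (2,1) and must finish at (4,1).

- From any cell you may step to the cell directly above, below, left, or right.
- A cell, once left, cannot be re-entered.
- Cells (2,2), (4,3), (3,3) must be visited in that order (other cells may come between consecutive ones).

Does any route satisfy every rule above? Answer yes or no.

no

Ignoring the required order, 11 revisit-free routes from (2,1) to (4,1) pass through all of (2,2), (4,3), and (3,3); the waypoint orders that occur are (2,2) → (3,3) → (4,3) (11) — never (2,2) → (4,3) → (3,3).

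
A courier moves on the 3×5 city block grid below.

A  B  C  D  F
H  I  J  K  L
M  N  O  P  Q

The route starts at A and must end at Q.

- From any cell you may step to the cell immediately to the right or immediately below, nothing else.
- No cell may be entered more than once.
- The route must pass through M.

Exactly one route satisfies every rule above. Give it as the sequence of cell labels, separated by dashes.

Moves only go right or down, so the column and row indices never decrease.
Route from A: 2× down (reaching M), 4× right (reaching Q) — 6 moves in all.
Check: all required cells visited.

A - H - M - N - O - P - Q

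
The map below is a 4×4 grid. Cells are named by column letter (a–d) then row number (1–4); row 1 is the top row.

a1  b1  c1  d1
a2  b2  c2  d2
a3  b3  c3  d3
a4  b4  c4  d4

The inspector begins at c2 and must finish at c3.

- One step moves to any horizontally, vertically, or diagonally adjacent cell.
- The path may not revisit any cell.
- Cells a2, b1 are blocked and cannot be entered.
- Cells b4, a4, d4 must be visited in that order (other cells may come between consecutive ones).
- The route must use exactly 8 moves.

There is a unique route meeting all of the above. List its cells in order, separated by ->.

The waypoints must appear in the order b4, a4, d4, with no cell reused.
Route from c2: left 1 to b2, down-left 1 to a3, down-right 1 to b4, left 1 to a4, up-right 1 to b3, down-right 1 to c4, right 1 to d4, up-left 1 to c3 — 8 moves in all.
Check: order respected (b4 at step 3, a4 at step 4, d4 at step 7); 8 moves as required.

c2 -> b2 -> a3 -> b4 -> a4 -> b3 -> c4 -> d4 -> c3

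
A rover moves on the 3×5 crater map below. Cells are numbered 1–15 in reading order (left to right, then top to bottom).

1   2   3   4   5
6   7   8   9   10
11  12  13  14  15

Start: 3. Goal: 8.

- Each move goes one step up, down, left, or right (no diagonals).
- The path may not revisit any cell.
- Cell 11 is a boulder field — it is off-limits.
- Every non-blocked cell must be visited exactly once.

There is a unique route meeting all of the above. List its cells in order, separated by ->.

Need to visit all 14 open cells exactly once, starting at 3 and ending at 8.
Route from 3: left 2 to 1, down 1 to 6, right 1 to 7, down 1 to 12, right 3 to 15, up 2 to 5, left 1 to 4, down 1 to 9, left 1 to 8 — 13 moves in all.
Check: all 14 open cells covered.

3 -> 2 -> 1 -> 6 -> 7 -> 12 -> 13 -> 14 -> 15 -> 10 -> 5 -> 4 -> 9 -> 8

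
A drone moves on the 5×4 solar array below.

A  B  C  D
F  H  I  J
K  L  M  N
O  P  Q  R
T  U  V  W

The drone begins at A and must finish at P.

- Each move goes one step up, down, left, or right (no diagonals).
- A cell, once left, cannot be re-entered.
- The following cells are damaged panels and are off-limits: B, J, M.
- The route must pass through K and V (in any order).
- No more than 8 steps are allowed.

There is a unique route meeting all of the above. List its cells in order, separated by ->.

A -> F -> K -> O -> T -> U -> V -> Q -> P

The budget equals the shortest possible length, so every move has to be on a shortest route through the required cells.
Route from A: 4× down (reaching T), 2× right (reaching V), up to Q, left to P — 8 moves in all.
Check: all required cells visited; 8 ≤ 8 moves.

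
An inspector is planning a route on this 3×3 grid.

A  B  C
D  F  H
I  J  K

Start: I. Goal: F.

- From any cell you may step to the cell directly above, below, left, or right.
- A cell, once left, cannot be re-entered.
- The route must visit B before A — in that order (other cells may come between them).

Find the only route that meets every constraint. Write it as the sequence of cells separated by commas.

The waypoints must appear in the order B, A, with no cell reused.
Route from I: right 2 to K, up 2 to C, left 2 to A, down 1 to D, right 1 to F — 8 moves in all.
Check: order respected (B at step 5, A at step 6).

I, J, K, H, C, B, A, D, F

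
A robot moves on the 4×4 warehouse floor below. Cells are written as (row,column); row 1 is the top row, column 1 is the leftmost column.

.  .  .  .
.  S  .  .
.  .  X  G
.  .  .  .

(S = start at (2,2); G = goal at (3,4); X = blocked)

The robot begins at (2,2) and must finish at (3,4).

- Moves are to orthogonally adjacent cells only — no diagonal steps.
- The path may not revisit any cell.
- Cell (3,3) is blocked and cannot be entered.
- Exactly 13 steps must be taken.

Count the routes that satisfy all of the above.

Need simple routes of exactly 13 moves from (2,2) to (3,4) (Manhattan distance 3, so 5 moves are spent on a detour and 5 undoing it).
Enumerating: (2,2) (2,3) (2,4) (1,4) (1,3) (1,2) (1,1) (2,1) (3,1) (4,1) (4,2) (4,3) (4,4) (3,4) | (2,2) (2,3) (2,4) (1,4) (1,3) (1,2) (1,1) (2,1) (3,1) (3,2) (4,2) (4,3) (4,4) (3,4).
That gives 2 routes.

2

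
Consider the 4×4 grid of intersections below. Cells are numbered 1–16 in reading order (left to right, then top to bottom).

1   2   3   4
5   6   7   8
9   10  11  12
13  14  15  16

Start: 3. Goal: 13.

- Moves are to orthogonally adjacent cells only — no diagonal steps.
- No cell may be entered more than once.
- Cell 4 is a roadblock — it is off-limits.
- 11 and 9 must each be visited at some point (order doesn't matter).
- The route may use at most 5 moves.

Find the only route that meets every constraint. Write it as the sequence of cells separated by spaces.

3 7 11 10 9 13

The 5-move cap with required stops at 11, 9 leaves no slack for detours.
Route from 3: 2× down (reaching 11), 2× left (reaching 9), down to 13 — 5 moves in all.
Check: all required cells visited; 5 ≤ 5 moves.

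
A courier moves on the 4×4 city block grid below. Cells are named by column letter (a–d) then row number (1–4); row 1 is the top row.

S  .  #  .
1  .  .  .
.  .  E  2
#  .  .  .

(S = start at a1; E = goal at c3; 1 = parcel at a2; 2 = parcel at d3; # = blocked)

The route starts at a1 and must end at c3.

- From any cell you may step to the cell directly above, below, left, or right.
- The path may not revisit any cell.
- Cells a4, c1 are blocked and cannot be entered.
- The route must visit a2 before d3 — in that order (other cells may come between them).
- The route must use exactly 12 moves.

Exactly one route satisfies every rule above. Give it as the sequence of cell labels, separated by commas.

a1, b1, b2, a2, a3, b3, b4, c4, d4, d3, d2, c2, c3

The waypoints must appear in the order a2, d3, with no cell reused.
Route from a1: right to b1, down to b2, left to a2, down to a3, right to b3, down to b4, 2× right (reaching d4), 2× up (reaching d2), left to c2, down to c3 — 12 moves in all.
Check: order respected (1 at step 3, 2 at step 9); 12 moves as required.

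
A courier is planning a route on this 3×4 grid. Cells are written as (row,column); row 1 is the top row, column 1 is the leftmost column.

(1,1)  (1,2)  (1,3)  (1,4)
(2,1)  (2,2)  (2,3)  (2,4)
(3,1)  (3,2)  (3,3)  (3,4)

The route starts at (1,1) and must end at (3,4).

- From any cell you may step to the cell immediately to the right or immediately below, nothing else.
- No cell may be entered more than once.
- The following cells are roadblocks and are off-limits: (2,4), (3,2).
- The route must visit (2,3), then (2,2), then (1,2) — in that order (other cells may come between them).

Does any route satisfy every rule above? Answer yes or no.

no

(2,2) lies to the left of (2,3), so going from (2,3) to (2,2) would need a leftward move — but moves only go right/down, so (2,3) cannot be visited before (2,2).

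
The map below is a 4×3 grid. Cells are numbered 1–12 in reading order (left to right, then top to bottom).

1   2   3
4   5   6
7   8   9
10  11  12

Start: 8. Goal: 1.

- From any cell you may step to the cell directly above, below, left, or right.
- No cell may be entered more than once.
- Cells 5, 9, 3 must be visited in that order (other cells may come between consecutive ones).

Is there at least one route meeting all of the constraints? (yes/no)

yes

One route that works: 8 → 5 → 4 → 7 → 10 → 11 → 12 → 9 → 6 → 3 → 2 → 1.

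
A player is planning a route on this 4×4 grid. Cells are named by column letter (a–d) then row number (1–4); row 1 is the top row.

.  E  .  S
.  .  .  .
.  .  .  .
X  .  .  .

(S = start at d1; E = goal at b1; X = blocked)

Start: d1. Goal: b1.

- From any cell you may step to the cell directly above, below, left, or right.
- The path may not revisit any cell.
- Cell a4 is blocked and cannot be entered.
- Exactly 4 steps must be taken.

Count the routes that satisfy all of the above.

Need simple routes of exactly 4 moves from d1 to b1 (Manhattan distance 2, so 1 moves are spent on a detour and 1 undoing it).
Enumerating: d1 d2 c2 c1 b1 | d1 d2 c2 b2 b1 | d1 c1 c2 b2 b1.
That gives 3 routes.

3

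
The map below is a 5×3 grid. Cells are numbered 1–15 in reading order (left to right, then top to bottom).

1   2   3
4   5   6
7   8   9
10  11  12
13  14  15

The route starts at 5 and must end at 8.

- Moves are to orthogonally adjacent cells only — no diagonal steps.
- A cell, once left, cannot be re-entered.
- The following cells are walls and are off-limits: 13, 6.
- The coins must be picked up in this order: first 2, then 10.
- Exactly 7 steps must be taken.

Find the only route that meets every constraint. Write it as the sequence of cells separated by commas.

The waypoints must appear in the order 2, 10, with no cell reused.
Route from 5: up to 2, left to 1, 3× down (reaching 10), right to 11, up to 8 — 7 moves in all.
Check: order respected (2 at step 1, 10 at step 5); 7 moves as required.

5, 2, 1, 4, 7, 10, 11, 8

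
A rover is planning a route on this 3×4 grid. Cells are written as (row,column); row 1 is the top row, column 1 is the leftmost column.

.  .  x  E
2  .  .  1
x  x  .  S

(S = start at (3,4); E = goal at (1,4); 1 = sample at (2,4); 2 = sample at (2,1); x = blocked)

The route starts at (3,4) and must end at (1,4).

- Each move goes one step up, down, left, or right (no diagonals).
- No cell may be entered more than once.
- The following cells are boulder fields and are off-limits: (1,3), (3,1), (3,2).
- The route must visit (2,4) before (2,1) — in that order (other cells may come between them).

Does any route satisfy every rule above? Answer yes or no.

no

Even ignoring the required order, no revisit-free route from (3,4) to (1,4) manages to pass through all of (2,4) and (2,1): branching out from (3,4), every path either misses one of them or, having collected them, can no longer reach (1,4) without re-entering a cell.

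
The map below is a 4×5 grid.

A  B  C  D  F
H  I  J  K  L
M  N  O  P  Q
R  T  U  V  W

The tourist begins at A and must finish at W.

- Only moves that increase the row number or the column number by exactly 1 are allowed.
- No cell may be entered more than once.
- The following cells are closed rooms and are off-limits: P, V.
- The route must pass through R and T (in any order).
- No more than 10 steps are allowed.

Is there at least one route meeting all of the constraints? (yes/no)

no

Right/down moves force the required cells to be taken in the order R, T. Every right/down route from T to W runs into a blocked cell, so that leg cannot be completed.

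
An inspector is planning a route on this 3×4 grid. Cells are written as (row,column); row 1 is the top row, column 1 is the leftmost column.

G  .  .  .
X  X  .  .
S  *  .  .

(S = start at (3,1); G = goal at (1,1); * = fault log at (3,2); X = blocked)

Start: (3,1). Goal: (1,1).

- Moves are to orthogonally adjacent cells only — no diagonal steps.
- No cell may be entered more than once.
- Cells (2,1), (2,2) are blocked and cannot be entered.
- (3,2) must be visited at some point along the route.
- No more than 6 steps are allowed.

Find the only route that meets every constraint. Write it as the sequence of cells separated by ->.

Any route must reach (3,2) and still end at (1,1) within 6 moves, so the order of the required stops is forced.
Route from (3,1): right 2 to (3,3), up 2 to (1,3), left 2 to (1,1) — 6 moves in all.
Check: all required cells visited; 6 ≤ 6 moves.

(3,1) -> (3,2) -> (3,3) -> (2,3) -> (1,3) -> (1,2) -> (1,1)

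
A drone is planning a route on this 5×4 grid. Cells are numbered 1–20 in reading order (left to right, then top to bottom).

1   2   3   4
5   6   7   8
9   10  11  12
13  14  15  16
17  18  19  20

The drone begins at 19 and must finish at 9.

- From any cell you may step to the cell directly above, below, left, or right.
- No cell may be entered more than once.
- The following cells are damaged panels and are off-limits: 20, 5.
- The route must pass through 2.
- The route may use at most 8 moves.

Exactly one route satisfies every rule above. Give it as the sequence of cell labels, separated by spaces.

Any route must reach 2 and still end at 9 within 8 moves, so the order of the required stops is forced.
Route from 19: 4× up (reaching 3), left to 2, 2× down (reaching 10), left to 9 — 8 moves in all.
Check: all required cells visited; 8 ≤ 8 moves.

19 15 11 7 3 2 6 10 9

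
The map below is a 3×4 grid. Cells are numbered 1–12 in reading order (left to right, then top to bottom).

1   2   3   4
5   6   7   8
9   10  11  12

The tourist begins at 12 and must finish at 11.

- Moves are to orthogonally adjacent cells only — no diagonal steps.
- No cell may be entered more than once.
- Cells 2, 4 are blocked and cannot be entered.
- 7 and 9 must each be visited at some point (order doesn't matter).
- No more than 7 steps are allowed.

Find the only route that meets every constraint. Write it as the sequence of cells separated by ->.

12 -> 8 -> 7 -> 6 -> 5 -> 9 -> 10 -> 11

Any route must reach 7 and 9 and still end at 11 within 7 moves, so the order of the required stops is forced.
Route from 12: up 1 to 8, left 3 to 5, down 1 to 9, right 2 to 11 — 7 moves in all.
Check: all required cells visited; 7 ≤ 7 moves.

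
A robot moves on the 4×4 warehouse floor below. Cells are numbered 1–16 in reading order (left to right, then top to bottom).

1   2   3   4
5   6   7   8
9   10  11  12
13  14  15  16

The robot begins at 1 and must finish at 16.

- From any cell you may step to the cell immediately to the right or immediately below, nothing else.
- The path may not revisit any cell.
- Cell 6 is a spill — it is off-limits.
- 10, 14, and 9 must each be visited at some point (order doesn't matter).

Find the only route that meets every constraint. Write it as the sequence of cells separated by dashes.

1 - 5 - 9 - 10 - 14 - 15 - 16

Moves only go right or down, so the column and row indices never decrease.
Route from 1: down 2 to 9, right 1 to 10, down 1 to 14, right 2 to 16 — 6 moves in all.
Check: all required cells visited.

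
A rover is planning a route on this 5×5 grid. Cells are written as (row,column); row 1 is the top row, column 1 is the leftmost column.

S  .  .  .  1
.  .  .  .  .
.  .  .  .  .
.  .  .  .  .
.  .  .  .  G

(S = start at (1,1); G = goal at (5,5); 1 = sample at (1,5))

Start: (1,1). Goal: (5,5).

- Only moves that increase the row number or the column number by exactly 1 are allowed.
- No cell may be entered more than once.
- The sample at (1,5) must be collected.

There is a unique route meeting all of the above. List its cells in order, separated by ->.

Moves only go right or down, so the column and row indices never decrease.
Route from (1,1): 4× right (reaching (1,5)), 4× down (reaching (5,5)) — 8 moves in all.
Check: all required cells visited.

(1,1) -> (1,2) -> (1,3) -> (1,4) -> (1,5) -> (2,5) -> (3,5) -> (4,5) -> (5,5)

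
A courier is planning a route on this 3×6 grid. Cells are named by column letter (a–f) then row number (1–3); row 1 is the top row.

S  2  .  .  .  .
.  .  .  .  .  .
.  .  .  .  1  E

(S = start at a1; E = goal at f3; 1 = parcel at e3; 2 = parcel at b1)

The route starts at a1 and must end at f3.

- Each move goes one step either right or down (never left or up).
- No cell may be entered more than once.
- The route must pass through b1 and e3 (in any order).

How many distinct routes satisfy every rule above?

10

A right/down-only route from a1 to f3 makes exactly 2 down-moves and 5 right-moves in some order.
With no other constraints that would be C(7,2) = 21 routes.
A monotone route can only reach the required cells in the order b1, e3, so split there and multiply the segment counts: a1→b1: 1; b1→e3: 10; e3→f3: 1; product = 10.
That gives 10 routes.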